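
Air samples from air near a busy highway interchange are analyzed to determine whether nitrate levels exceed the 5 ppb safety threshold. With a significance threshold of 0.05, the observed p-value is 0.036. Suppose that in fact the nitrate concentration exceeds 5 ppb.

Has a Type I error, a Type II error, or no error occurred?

The conventional null hypothesis is that the nitrate concentration is at or below 5 ppb (safe).
Since p = 0.036 < α = 0.05, H₀ is rejected.
H₀ is false (actually the nitrate concentration exceeds 5 ppb).
The decision matches the true state — no error.

No error (correct decision).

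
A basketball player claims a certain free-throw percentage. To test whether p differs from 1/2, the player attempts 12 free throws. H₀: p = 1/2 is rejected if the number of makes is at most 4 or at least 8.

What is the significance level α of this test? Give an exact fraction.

Under H₀, S ~ Binomial(12, 1/2); α is the probability of landing in either tail, P(S ≤ 4) + P(S ≥ 8).
Each tail has probability (1 + 12 + 66 + 220 + 495)/4096; doubling gives α = 1588/4096 = 397/1024.

397/1024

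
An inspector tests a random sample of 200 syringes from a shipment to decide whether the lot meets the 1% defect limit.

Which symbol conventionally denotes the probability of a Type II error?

β

P(Type II error) = P(fail to reject H₀ | H₀ false) = β.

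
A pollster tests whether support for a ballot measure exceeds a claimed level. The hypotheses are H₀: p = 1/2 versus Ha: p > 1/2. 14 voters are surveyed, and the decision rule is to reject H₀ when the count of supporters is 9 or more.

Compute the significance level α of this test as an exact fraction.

The Type I error probability is α = P(K ≥ 9) computed under H₀, where K ~ Binomial(14, 1/2).
Summing the upper tail: (2002 + 1001 + 364 + 91 + 14 + 1) / 2^14 = 3473/16384.

3473/16384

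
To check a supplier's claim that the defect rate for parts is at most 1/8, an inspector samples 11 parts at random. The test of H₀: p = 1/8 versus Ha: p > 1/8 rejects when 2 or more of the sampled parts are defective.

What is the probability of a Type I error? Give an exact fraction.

1752690055/4294967296

The significance level is the probability, assuming p = 1/8, of seeing 2 or more defectives in 11 draws.
Computing the lower-tail complement: 1 − 2542277241/4294967296 = 1752690055/4294967296.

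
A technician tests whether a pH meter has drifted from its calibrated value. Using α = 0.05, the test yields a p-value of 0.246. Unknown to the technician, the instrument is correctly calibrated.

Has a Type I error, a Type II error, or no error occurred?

The conventional null hypothesis is that the instrument is correctly calibrated.
Since p = 0.246 ≥ α = 0.05, H₀ is not rejected.
H₀ is true (actually the instrument is correctly calibrated).
The decision matches the true state — no error.

Neither — the decision is correct.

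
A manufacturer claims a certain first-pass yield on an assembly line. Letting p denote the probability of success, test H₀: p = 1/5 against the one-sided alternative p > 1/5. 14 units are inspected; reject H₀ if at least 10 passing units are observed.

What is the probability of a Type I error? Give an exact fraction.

56213/1220703125

Under H₀, Y ~ Binomial(14, 1/5), and α = P(Y ≥ 10).
Summing C(14,j)(1/5)^j(4/5)^{14−j} for j = 10,…,14 gives 56213/1220703125.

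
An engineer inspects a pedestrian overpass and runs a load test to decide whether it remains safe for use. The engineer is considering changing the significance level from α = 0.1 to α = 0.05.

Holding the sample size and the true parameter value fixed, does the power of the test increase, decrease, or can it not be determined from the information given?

A smaller α moves the rejection region further into the tail. With the alternative true, more outcomes now fall outside the rejection region, so failing to reject becomes more likely.
Since power = 1 − β and β increases, power decreases.

It decreases.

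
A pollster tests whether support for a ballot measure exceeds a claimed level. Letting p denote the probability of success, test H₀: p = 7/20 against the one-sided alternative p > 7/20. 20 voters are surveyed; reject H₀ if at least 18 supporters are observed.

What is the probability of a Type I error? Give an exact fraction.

The Type I error probability is α = P(X ≥ 18) computed under H₀, where X ~ Binomial(20, 7/20).
P(X ≥ 18) = Σ_{j=18}^{20} C(20,j)·(7/20)^j·(13/20)^{20-j} = 55331865643399146571/104857600000000000000000000.

55331865643399146571/104857600000000000000000000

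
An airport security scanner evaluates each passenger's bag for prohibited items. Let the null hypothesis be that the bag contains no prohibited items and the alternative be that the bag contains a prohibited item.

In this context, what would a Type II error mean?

A Type II error would mean concluding that the bag contains no prohibited items (or at least failing to establish that the bag contains a prohibited item) when in fact the bag contains a prohibited item.

A Type II error is failing to reject H₀ when H₀ is false.
Here that means letting the bag through when actually the bag contains a prohibited item.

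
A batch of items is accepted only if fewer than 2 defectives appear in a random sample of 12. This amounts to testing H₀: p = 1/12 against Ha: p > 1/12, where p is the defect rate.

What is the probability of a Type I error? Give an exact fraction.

Under H₀, Y ~ Binomial(12, 1/12); the Type I error rate is P(Y ≥ 2).
Via the complement, α = 1 − Σ_{j=0}^{1} C(12,j)(1/12)^j(11/12)^{12-j} = 2353932024203/8916100448256.

2353932024203/8916100448256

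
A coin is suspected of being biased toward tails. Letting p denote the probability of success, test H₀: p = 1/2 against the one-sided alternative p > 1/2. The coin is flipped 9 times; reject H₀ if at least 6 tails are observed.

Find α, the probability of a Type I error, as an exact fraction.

65/256

Under H₀, Y ~ Binomial(9, 1/2), and α = P(Y ≥ 6).
Summing the upper tail: (84 + 36 + 9 + 1) / 2^9 = 130/512 = 65/256.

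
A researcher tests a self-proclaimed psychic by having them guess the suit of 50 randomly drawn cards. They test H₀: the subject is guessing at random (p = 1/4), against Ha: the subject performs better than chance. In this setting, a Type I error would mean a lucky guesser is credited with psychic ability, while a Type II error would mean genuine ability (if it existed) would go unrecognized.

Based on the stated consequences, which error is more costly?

The Type I consequence (a lucky guesser is credited with psychic ability) is more severe than the Type II consequence (genuine ability (if it existed) would go unrecognized).

Type I error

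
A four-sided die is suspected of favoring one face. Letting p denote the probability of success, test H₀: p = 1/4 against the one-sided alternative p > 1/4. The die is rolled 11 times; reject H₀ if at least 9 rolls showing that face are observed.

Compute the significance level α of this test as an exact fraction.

529/4194304

Under H₀, S ~ Binomial(11, 1/4), and α = P(S ≥ 9).
Summing C(11,j)(1/4)^j(3/4)^{11−j} for j = 9,…,11 gives 529/4194304.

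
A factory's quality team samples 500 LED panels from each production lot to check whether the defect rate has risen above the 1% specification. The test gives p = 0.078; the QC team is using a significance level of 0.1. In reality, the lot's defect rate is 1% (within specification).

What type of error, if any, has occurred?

Type I error

The conventional null hypothesis is that the lot's defect rate is 1% (within specification).
Since p = 0.078 < α = 0.1, H₀ is rejected.
H₀ is true (actually the lot's defect rate is 1% (within specification)).
Rejecting a true H₀ is a Type I error.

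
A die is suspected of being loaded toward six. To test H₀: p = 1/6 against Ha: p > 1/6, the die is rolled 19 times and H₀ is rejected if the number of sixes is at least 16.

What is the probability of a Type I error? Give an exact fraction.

The Type I error probability is α = P(K ≥ 16) computed under H₀, where K ~ Binomial(19, 1/6).
P(K ≥ 16) = Σ_{j=16}^{19} C(19,j)·(1/6)^j·(5/6)^{19-j} = 581/2821109907456.

581/2821109907456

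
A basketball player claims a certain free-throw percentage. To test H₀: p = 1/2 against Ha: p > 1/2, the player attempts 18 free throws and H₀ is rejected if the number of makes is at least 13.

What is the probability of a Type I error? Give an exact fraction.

1577/32768

Under H₀, X ~ Binomial(18, 1/2), and α = P(X ≥ 13).
Summing the upper tail: (8568 + 3060 + 816 + 153 + 18 + 1) / 2^18 = 12616/262144 = 1577/32768.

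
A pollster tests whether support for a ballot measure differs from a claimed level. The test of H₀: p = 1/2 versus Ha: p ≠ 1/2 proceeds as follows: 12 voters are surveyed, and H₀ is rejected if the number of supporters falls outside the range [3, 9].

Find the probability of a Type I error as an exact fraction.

79/2048

Under H₀, K ~ Binomial(12, 1/2); α is the probability of landing in either tail, P(K ≤ 2) + P(K ≥ 10).
By symmetry, α = 2·P(K ≤ 2) = 2·(1 + 12 + 66)/4096 = 158/4096 = 79/2048.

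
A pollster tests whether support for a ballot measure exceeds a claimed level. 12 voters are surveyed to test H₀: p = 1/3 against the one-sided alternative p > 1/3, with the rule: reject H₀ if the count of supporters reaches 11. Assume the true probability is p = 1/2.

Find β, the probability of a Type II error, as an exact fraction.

β = P(fail to reject H₀ | Ha true) = P(K ≤ 10 | p = 1/2), K ~ Binomial(12, 1/2).
Adding the binomial probabilities P(K=0)+…+P(K=10) at p = 1/2 gives 4083/4096.

4083/4096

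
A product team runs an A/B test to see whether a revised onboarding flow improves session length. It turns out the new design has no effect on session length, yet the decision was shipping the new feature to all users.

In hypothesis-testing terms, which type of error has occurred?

The null hypothesis here is that the new design has no effect on session length.
'Shipping the new feature to all users' corresponds to rejecting H₀.
H₀ was rejected but H₀ is true — a Type I error (false positive).

Type I error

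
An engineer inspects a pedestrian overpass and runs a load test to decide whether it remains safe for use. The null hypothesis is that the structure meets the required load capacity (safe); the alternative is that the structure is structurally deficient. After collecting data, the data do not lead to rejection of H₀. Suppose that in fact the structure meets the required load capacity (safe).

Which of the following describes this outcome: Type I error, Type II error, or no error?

No error — this is a correct decision.

The test retained a true H₀ — the decision matches the true state.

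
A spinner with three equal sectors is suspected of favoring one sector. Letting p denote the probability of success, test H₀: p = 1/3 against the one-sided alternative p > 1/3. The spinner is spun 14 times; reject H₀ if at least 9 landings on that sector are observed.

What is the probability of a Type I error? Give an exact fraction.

The Type I error probability is α = P(X ≥ 9) computed under H₀, where X ~ Binomial(14, 1/3).
P(X ≥ 9) = Σ_{j=9}^{14} C(14,j)·(1/3)^j·(2/3)^{14-j} = 9265/531441.

9265/531441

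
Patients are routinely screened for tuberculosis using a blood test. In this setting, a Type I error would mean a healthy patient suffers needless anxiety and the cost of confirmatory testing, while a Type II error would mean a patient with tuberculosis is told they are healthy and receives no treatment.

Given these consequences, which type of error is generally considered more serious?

Type II error

The Type II consequence (a patient with tuberculosis is told they are healthy and receives no treatment) is more severe than the Type I consequence (a healthy patient suffers needless anxiety and the cost of confirmatory testing).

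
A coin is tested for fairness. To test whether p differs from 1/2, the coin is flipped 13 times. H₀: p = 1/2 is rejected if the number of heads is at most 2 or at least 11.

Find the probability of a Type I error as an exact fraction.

Under H₀, K ~ Binomial(13, 1/2); α is the probability of landing in either tail, P(K ≤ 2) + P(K ≥ 11).
Each tail has probability (1 + 13 + 78)/8192; doubling gives α = 184/8192 = 23/1024.

23/1024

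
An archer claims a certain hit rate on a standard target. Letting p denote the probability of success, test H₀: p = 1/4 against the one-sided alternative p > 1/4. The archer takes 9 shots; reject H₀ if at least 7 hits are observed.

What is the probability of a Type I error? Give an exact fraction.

11/8192

Under H₀, X ~ Binomial(9, 1/4), and α = P(X ≥ 7).
Summing C(9,j)(1/4)^j(3/4)^{9−j} for j = 7,…,9 gives 11/8192.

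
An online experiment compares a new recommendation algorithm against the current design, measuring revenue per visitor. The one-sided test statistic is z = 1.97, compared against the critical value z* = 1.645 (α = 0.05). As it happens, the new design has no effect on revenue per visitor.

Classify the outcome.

The conventional null hypothesis is that the new design has no effect on revenue per visitor.
Since z = 1.97 > z* = 1.645, H₀ is rejected.
H₀ is true (actually the new design has no effect on revenue per visitor).
Rejecting a true H₀ is a Type I error.

Type I error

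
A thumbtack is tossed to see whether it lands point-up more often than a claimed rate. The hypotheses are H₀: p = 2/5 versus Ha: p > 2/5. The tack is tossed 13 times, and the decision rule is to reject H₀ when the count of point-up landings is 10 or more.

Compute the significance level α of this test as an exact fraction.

1902592/244140625

Under H₀, K ~ Binomial(13, 2/5), and α = P(K ≥ 10).
Summing C(13,j)(2/5)^j(3/5)^{13−j} for j = 10,…,13 gives 1902592/244140625.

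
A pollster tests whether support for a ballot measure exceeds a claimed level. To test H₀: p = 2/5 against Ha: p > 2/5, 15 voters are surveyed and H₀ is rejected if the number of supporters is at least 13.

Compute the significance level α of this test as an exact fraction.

8511488/30517578125

The Type I error probability is α = P(Y ≥ 13) computed under H₀, where Y ~ Binomial(15, 2/5).
Summing C(15,j)(2/5)^j(3/5)^{15−j} for j = 13,…,15 gives 8511488/30517578125.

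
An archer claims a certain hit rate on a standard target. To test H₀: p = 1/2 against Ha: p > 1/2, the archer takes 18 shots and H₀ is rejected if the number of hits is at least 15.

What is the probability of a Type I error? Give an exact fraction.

247/65536

Under H₀, X ~ Binomial(18, 1/2), and α = P(X ≥ 15).
Summing the upper tail: (816 + 153 + 18 + 1) / 2^18 = 988/262144 = 247/65536.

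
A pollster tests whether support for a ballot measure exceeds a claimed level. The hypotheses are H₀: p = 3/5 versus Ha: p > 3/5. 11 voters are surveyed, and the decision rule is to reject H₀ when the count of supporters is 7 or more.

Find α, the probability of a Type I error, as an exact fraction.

5202873/9765625

α = P(reject H₀ | H₀ true) = P(K ≥ 7 | p = 3/5), with K ~ Binomial(11, 3/5).
Adding the binomial terms for j = 7 through 11 with p = 3/5 yields 5202873/9765625.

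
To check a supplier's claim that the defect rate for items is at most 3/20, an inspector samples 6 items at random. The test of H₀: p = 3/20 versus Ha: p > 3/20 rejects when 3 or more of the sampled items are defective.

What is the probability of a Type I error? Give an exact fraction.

302967/6400000

α = P(reject H₀ | H₀ true) = P(S ≥ 3 | p = 3/20), S ~ Binomial(6, 3/20).
α = 1 − P(S ≤ 2) = 1 − 6097033/6400000 = 302967/6400000.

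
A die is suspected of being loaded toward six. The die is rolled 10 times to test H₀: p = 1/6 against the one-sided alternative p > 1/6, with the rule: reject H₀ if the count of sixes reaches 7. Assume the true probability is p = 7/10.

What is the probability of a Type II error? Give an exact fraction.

218993301/625000000

A Type II error is failing to reject when Ha holds: with p = 7/10, β = P(K ≤ 6).
Summing C(10,j)·(7/10)^j·(3/10)^{10-j} for j = 0..6 gives 218993301/625000000.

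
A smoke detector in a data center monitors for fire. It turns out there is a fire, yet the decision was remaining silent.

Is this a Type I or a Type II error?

The null hypothesis here is that there is no fire.
'Remaining silent' corresponds to failing to reject H₀.
H₀ was not rejected but H₀ is false — a Type II error (false negative).

Type II error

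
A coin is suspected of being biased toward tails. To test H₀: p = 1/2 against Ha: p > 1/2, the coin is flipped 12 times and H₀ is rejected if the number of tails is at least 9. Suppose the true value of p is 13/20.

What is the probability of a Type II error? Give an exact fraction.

535222111290433/819200000000000

β = P(fail to reject H₀ | Ha true) = P(S ≤ 8 | p = 13/20), S ~ Binomial(12, 13/20).
Equivalently, β = 1 − P(S ≥ 9) = 535222111290433/819200000000000.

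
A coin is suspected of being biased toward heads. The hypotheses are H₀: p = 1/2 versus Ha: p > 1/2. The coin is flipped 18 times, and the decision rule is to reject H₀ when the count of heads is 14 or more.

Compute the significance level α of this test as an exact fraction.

253/16384

α = P(reject H₀ | H₀ true) = P(S ≥ 14 | p = 1/2), with S ~ Binomial(18, 1/2).
P(S ≥ 14) = [C(18,14) + C(18,15) + C(18,16) + C(18,17) + C(18,18)] / 2^18 = (3060 + 816 + 153 + 18 + 1) / 262144 = 4048/262144 = 253/16384.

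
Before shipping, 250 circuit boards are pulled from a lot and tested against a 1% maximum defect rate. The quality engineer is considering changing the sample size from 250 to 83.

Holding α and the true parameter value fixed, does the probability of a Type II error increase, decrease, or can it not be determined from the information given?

A smaller sample increases the standard error, so the sampling distributions under H₀ and Ha overlap more.

It increases.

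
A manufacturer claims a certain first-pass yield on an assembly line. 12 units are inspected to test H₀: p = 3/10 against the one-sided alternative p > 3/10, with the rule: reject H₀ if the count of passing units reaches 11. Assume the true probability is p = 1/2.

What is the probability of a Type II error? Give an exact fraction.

4083/4096

β = P(fail to reject H₀ | Ha true) = P(K ≤ 10 | p = 1/2), K ~ Binomial(12, 1/2).
Equivalently, β = 1 − P(K ≥ 11) = 4083/4096.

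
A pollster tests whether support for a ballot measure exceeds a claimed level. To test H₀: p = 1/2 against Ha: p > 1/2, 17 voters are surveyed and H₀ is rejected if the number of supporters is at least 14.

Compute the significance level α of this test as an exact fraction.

417/65536

Under H₀, S ~ Binomial(17, 1/2), and α = P(S ≥ 14).
Summing the upper tail: (680 + 136 + 17 + 1) / 2^17 = 834/131072 = 417/65536.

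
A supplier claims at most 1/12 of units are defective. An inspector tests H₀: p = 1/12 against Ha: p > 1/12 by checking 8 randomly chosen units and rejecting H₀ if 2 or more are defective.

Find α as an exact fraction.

α = P(reject H₀ | H₀ true) = P(Y ≥ 2 | p = 1/12), Y ~ Binomial(8, 1/12).
Computing the lower-tail complement: 1 − 370256249/429981696 = 59725447/429981696.

59725447/429981696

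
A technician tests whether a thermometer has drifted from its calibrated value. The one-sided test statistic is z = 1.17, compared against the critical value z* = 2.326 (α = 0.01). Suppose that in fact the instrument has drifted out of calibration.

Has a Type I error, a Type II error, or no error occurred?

The conventional null hypothesis is that the instrument is correctly calibrated.
Since z = 1.17 ≤ z* = 2.326, H₀ is not rejected.
H₀ is false (actually the instrument has drifted out of calibration).
Failing to reject a false H₀ is a Type II error.

Type II error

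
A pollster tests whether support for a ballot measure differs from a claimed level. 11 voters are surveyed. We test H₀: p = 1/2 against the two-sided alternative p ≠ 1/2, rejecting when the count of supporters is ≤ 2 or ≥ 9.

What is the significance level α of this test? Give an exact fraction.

67/1024

Under H₀, X ~ Binomial(11, 1/2); α is the probability of landing in either tail, P(X ≤ 2) + P(X ≥ 9).
The two tails are symmetric, so α = 2·(1 + 11 + 55)/2^11 = 134/2048 = 67/1024.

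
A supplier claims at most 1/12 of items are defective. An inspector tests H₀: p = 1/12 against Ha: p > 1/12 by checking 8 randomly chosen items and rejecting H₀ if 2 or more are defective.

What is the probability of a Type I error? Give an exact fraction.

59725447/429981696

Under H₀, X ~ Binomial(8, 1/12); the Type I error rate is P(X ≥ 2).
α = 1 − P(X ≤ 1) = 1 − 370256249/429981696 = 59725447/429981696.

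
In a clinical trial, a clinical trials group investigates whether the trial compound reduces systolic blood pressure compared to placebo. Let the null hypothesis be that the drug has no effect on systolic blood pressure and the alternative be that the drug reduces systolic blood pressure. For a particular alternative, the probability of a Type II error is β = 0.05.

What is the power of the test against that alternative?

0.95

Power = 1 − β = 1 − 0.05 = 0.95.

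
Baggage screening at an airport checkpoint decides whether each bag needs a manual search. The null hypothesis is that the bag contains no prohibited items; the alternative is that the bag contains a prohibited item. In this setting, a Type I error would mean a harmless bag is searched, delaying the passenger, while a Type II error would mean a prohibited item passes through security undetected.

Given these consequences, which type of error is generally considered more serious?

The Type II consequence (a prohibited item passes through security undetected) is more severe than the Type I consequence (a harmless bag is searched, delaying the passenger).

Type II error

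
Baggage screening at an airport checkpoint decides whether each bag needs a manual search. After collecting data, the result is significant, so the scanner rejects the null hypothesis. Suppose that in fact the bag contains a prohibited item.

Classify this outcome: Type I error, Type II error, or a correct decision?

Neither — the decision is correct.

The conventional null hypothesis here is that the bag contains no prohibited items.
The test rejected a false H₀ — the decision matches the true state.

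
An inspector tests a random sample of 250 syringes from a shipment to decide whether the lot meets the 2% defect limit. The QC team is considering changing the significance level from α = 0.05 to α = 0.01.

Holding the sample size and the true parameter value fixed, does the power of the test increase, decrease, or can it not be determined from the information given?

Tightening α shrinks the rejection region. When Ha holds, fewer sample outcomes clear the stricter threshold, so more fall in the acceptance region.
Since power = 1 − β and β increases, power decreases.

It decreases.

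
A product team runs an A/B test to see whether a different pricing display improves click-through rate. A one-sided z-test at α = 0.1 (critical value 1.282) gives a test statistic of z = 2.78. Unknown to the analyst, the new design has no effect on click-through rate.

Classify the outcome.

The conventional null hypothesis is that the new design has no effect on click-through rate.
Since z = 2.78 > z* = 1.282, H₀ is rejected.
H₀ is true (actually the new design has no effect on click-through rate).
Rejecting a true H₀ is a Type I error.

Type I error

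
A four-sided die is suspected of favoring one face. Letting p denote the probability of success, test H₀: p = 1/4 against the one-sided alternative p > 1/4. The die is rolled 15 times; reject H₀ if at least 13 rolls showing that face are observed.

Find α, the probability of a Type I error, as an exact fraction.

991/1073741824

Under H₀, X ~ Binomial(15, 1/4), and α = P(X ≥ 13).
P(X ≥ 13) = Σ_{j=13}^{15} C(15,j)·(1/4)^j·(3/4)^{15-j} = 991/1073741824.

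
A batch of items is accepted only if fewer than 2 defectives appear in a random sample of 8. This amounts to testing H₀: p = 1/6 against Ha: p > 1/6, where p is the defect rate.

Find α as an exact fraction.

663991/1679616

α = P(reject H₀ | H₀ true) = P(K ≥ 2 | p = 1/6), K ~ Binomial(8, 1/6).
Via the complement, α = 1 − Σ_{j=0}^{1} C(8,j)(1/6)^j(5/6)^{8-j} = 663991/1679616.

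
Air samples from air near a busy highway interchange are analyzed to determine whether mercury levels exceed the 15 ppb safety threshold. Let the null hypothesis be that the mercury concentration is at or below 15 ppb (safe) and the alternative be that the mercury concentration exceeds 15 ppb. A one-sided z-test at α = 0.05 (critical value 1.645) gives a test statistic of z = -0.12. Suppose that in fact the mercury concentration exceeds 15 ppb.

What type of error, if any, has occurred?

Since z = -0.12 ≤ z* = 1.645, H₀ is not rejected.
H₀ is false (actually the mercury concentration exceeds 15 ppb).
Failing to reject a false H₀ is a Type II error.

Type II error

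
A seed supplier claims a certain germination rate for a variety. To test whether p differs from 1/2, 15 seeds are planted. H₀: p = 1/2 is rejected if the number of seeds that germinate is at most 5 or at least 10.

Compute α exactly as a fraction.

α = P(X ≤ 5 or X ≥ 10 | p = 1/2), X ~ Binomial(15, 1/2).
By symmetry, α = 2·P(X ≤ 5) = 2·(1 + 15 + 105 + 455 + 1365 + 3003)/32768 = 9888/32768 = 309/1024.

309/1024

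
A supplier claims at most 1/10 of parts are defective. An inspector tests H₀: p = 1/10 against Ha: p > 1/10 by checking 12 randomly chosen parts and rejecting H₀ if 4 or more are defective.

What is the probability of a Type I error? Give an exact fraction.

α = P(reject H₀ | H₀ true) = P(K ≥ 4 | p = 1/10), K ~ Binomial(12, 1/10).
Computing the lower-tail complement: 1 − 194872505967/200000000000 = 5127494033/200000000000.

5127494033/200000000000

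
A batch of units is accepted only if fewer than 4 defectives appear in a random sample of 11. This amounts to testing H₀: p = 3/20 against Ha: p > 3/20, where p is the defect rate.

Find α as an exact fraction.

355557667797/5120000000000

α = P(reject H₀ | H₀ true) = P(X ≥ 4 | p = 3/20), X ~ Binomial(11, 3/20).
Computing the lower-tail complement: 1 − 4764442332203/5120000000000 = 355557667797/5120000000000.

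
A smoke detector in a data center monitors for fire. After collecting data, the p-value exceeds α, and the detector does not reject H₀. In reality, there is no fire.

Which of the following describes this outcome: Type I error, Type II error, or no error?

No error — this is a correct decision.

The conventional null hypothesis here is that there is no fire.
The test retained a true H₀ — the decision matches the true state.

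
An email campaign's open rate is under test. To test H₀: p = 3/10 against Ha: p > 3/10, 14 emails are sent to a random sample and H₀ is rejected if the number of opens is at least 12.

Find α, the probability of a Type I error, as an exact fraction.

The Type I error probability is α = P(Y ≥ 12) computed under H₀, where Y ~ Binomial(14, 3/10).
Adding the binomial terms for j = 12 through 14 with p = 3/10 yields 1265361021/50000000000000.

1265361021/50000000000000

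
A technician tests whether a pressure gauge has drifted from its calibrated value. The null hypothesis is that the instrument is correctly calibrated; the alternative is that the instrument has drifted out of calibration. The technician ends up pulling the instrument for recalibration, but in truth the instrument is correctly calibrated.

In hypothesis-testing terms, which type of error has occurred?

'Pulling the instrument for recalibration' corresponds to rejecting H₀.
H₀ was rejected but H₀ is true — a Type I error (false positive).

Type I error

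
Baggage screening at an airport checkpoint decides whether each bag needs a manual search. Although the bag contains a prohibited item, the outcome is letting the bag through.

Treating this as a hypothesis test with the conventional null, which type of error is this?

The null hypothesis here is that the bag contains no prohibited items.
'Letting the bag through' corresponds to failing to reject H₀.
H₀ was not rejected but H₀ is false — a Type II error (false negative).

Type II error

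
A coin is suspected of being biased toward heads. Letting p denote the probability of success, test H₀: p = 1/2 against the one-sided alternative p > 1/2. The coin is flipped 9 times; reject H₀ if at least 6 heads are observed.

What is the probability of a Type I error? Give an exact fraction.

65/256

α = P(reject H₀ | H₀ true) = P(S ≥ 6 | p = 1/2), with S ~ Binomial(9, 1/2).
Summing the upper tail: (84 + 36 + 9 + 1) / 2^9 = 130/512 = 65/256.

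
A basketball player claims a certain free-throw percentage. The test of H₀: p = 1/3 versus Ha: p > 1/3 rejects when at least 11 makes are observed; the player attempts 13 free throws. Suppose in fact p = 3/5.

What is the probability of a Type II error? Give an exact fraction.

1150021472/1220703125

Under the alternative p = 3/5, K ~ Binomial(13, 3/5); β is the probability the test does not reject, P(K < 11).
Summing C(13,j)·(3/5)^j·(2/5)^{13-j} for j = 0..10 gives 1150021472/1220703125.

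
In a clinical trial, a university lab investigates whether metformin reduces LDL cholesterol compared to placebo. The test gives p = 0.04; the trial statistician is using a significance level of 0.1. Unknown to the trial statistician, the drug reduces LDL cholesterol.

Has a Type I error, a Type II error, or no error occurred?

The conventional null hypothesis is that the drug has no effect on LDL cholesterol.
Since p = 0.04 < α = 0.1, H₀ is rejected.
H₀ is false (actually the drug reduces LDL cholesterol).
The decision matches the true state — no error.

Neither — the decision is correct.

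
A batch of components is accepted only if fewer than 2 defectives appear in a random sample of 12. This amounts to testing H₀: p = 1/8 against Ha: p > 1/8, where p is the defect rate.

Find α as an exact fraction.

31150268619/68719476736

α = P(reject H₀ | H₀ true) = P(X ≥ 2 | p = 1/8), X ~ Binomial(12, 1/8).
α = 1 − P(X ≤ 1) = 1 − 37569208117/68719476736 = 31150268619/68719476736.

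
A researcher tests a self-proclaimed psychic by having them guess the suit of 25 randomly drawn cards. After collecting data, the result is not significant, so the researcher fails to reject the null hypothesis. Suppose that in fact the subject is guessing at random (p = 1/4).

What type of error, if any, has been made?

Neither — the decision is correct.

The conventional null hypothesis here is that the subject is guessing at random (p = 1/4).
The test retained a true H₀ — the decision matches the true state.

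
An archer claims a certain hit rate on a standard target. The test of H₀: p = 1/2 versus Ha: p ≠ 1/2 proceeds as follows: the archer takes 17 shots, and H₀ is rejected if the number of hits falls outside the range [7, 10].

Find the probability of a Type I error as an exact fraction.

Under H₀, S ~ Binomial(17, 1/2); α is the probability of landing in either tail, P(S ≤ 6) + P(S ≥ 11).
The two tails are symmetric, so α = 2·(1 + 17 + 136 + 680 + 2380 + 6188 + 12376)/2^17 = 43556/131072 = 10889/32768.

10889/32768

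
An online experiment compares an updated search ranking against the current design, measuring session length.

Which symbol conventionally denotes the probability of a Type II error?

P(Type II error) = P(fail to reject H₀ | H₀ false) = β.

β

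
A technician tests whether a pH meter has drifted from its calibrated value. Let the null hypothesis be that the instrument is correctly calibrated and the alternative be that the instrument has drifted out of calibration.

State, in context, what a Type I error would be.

A Type I error would mean concluding that the instrument has drifted out of calibration when in fact the instrument is correctly calibrated.

A Type I error is rejecting H₀ when H₀ is true.
Here that means pulling the instrument for recalibration when actually the instrument is correctly calibrated.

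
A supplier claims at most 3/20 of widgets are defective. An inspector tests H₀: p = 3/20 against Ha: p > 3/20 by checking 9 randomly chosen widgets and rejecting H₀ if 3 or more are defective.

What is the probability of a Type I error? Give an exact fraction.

4507308909/32000000000

The significance level is the probability, assuming p = 3/20, of seeing 3 or more defectives in 9 draws.
Computing the lower-tail complement: 1 − 27492691091/32000000000 = 4507308909/32000000000.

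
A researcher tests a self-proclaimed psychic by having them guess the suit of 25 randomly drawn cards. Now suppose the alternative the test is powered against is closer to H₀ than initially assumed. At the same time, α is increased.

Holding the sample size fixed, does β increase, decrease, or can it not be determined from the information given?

Cannot be determined from the information given.

The first change alone would make β increase; the second alone would make β decrease. Which effect dominates depends on the magnitudes, which are not given.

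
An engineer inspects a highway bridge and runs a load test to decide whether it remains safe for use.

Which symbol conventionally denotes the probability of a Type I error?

α

P(Type I error) = P(reject H₀ | H₀ true) = α, the significance level.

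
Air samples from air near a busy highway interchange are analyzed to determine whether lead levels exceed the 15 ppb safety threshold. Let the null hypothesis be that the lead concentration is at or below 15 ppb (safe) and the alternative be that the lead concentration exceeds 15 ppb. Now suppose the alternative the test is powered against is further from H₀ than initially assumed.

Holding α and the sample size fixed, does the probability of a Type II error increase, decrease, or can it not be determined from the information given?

It decreases.

The further the true parameter sits from the null value, the more of the Ha sampling distribution falls in the rejection region.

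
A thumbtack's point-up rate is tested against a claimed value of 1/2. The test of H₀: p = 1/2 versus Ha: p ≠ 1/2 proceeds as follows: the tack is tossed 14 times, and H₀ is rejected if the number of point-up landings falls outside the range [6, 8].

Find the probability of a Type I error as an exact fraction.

The significance level is the null-hypothesis probability of the rejection region {≤5} ∪ {≥9}.
By symmetry, α = 2·P(S ≤ 5) = 2·(1 + 14 + 91 + 364 + 1001 + 2002)/16384 = 6946/16384 = 3473/8192.

3473/8192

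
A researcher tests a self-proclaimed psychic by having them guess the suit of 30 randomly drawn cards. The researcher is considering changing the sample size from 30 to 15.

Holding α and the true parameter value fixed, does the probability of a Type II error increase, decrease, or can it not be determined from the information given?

With less data the test statistic is noisier; under Ha, more outcomes land inside the acceptance region.

It increases.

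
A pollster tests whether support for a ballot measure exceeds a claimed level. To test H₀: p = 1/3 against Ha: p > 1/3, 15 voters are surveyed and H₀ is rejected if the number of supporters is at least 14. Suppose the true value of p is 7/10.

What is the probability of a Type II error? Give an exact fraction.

A Type II error is failing to reject when Ha holds: with p = 7/10, β = P(K ≤ 13).
Summing C(15,j)·(7/10)^j·(3/10)^{15-j} for j = 0..13 gives 241183100052963/250000000000000.

241183100052963/250000000000000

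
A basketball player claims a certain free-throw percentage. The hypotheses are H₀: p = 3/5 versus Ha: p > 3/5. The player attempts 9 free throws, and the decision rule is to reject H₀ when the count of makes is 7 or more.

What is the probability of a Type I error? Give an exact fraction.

Under H₀, S ~ Binomial(9, 3/5), and α = P(S ≥ 7).
Adding the binomial terms for j = 7 through 9 with p = 3/5 yields 452709/1953125.

452709/1953125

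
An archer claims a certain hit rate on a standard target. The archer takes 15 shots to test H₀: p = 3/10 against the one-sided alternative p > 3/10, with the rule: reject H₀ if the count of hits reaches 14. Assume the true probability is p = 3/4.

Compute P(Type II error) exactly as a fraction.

β = P(fail to reject H₀ | Ha true) = P(S ≤ 13 | p = 3/4), S ~ Binomial(15, 3/4).
Summing C(15,j)·(3/4)^j·(1/4)^{15-j} for j = 0..13 gives 493824191/536870912.

493824191/536870912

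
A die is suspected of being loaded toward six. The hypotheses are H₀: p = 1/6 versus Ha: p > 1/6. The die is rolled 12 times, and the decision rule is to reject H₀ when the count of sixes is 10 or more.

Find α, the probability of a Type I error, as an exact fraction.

Under H₀, Y ~ Binomial(12, 1/6), and α = P(Y ≥ 10).
P(Y ≥ 10) = Σ_{j=10}^{12} C(12,j)·(1/6)^j·(5/6)^{12-j} = 1711/2176782336.

1711/2176782336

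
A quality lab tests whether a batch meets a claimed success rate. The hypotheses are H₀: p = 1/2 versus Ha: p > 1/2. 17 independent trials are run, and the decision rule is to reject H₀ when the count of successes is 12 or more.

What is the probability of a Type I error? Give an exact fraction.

α = P(reject H₀ | H₀ true) = P(S ≥ 12 | p = 1/2), with S ~ Binomial(17, 1/2).
Summing the upper tail: (6188 + 2380 + 680 + 136 + 17 + 1) / 2^17 = 9402/131072 = 4701/65536.

4701/65536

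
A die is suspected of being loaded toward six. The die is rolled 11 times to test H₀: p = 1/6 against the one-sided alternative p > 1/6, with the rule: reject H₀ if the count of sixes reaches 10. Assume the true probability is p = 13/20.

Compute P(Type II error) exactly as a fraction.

19239273573359/20480000000000

Under the alternative p = 13/20, Y ~ Binomial(11, 13/20); β is the probability the test does not reject, P(Y < 10).
Summing C(11,j)·(13/20)^j·(7/20)^{11-j} for j = 0..9 gives 19239273573359/20480000000000.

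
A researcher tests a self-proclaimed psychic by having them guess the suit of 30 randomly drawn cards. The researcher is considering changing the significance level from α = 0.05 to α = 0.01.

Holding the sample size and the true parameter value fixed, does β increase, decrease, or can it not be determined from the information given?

It increases.

Tightening α shrinks the rejection region. When Ha holds, fewer sample outcomes clear the stricter threshold, so more fall in the acceptance region.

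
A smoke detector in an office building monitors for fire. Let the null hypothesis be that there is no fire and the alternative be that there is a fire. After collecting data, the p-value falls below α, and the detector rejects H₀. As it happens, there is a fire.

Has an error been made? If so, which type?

The test rejected a false H₀ — the decision matches the true state.

No error — this is a correct decision.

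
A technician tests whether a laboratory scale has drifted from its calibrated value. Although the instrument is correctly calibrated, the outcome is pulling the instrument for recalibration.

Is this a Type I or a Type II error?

Type I error

The null hypothesis here is that the instrument is correctly calibrated.
'Pulling the instrument for recalibration' corresponds to rejecting H₀.
H₀ was rejected but H₀ is true — a Type I error (false positive).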